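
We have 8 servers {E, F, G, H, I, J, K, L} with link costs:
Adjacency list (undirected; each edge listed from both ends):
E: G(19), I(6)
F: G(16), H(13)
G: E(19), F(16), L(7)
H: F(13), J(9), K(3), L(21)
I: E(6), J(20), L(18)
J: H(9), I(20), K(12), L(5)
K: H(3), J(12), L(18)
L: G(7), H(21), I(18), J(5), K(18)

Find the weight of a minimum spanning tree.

61

Prim's algorithm from K:
Step 1: frontier [H-K 3, J-K 12, K-L 18] → take H-K (3); add H.
Step 2: frontier [H-J 9, F-H 13, H-L 21, J-K 12, K-L 18] → take H-J (9); add J.
Step 3: frontier [F-H 13, H-L 21, J-L 5, I-J 20, K-L 18] → take J-L (5); add L.
Step 4: frontier [F-H 13, I-J 20, G-L 7, I-L 18] → take G-L (7); add G.
Step 5: frontier [F-G 16, E-G 19, F-H 13, I-J 20, I-L 18] → take F-H (13); add F.
Step 6: frontier [E-G 19, I-J 20, I-L 18] → take I-L (18); add I.
Step 7: frontier [E-G 19, E-I 6] → take E-I (6); add E.
MST edges: H-K, H-J, J-L, G-L, F-H, I-L, E-I; total weight 3+9+5+7+13+18+6 = 61.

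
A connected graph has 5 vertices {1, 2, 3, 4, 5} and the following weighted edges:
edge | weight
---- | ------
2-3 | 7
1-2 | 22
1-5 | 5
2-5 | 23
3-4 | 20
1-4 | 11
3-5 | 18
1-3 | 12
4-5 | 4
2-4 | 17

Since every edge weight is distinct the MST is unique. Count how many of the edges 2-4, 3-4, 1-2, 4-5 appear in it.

Kruskal's algorithm — process edges by increasing weight (ties by edge label):
4-5 (4): add — endpoints in different components.
1-5 (5): add — endpoints in different components.
2-3 (7): add — endpoints in different components.
1-4 (11): skip — 1 and 4 already connected.
1-3 (12): add — endpoints in different components.
MST edge set: {4-5, 1-5, 2-3, 1-3}.
Of the listed edges, {4-5} are in the MST → 1.

1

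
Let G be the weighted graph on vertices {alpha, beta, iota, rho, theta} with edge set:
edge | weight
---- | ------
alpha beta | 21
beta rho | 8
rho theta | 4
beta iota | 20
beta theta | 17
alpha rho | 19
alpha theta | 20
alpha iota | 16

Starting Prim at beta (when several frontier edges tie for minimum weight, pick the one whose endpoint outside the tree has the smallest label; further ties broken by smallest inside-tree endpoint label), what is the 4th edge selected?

alpha-iota

Prim, starting at beta.
Step 1: frontier [beta rho 8, beta theta 17, beta iota 20, alpha beta 21] → take beta rho (8); add rho.
Step 2: frontier [beta theta 17, beta iota 20, alpha beta 21, rho theta 4, alpha rho 19] → take rho theta (4); add theta.
Step 3: frontier [beta iota 20, alpha beta 21, alpha rho 19, alpha theta 20] → take alpha rho (19); add alpha.
Step 4: frontier [alpha iota 16, beta iota 20] → take alpha iota (16); add iota.
The 4th edge added is alpha iota.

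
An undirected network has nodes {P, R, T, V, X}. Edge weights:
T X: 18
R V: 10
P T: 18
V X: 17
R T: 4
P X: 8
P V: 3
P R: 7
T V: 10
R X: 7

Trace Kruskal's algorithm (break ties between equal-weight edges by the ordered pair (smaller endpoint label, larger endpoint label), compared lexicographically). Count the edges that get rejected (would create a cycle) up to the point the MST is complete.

Sort edges by weight, then run Kruskal:
P V (3): add. Components now {R} {T} {X} {P,V}
R T (4): add. Components now {R,T} {X} {P,V}
P R (7): add. Components now {P,R,T,V} {X}
R X (7): add. Components now {P,R,T,V,X}
Edges rejected before the tree was complete: 0.

0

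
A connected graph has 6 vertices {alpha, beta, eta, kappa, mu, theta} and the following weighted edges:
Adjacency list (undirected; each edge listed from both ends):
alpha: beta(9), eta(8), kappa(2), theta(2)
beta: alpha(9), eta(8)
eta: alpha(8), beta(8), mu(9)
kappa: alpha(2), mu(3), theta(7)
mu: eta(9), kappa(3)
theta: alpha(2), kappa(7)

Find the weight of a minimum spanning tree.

Prim, starting at theta.
Step 1: frontier [alpha–theta 2, kappa–theta 7] → take alpha–theta (2); add alpha.
Step 2: frontier [alpha–kappa 2, alpha–eta 8, alpha–beta 9, kappa–theta 7] → take alpha–kappa (2); add kappa.
Step 3: frontier [alpha–eta 8, alpha–beta 9, kappa–mu 3] → take kappa–mu (3); add mu.
Step 4: frontier [alpha–eta 8, alpha–beta 9, eta–mu 9] → take alpha–eta (8); add eta.
Step 5: frontier [alpha–beta 9, beta–eta 8] → take beta–eta (8); add beta.
MST edges: alpha–theta, alpha–kappa, kappa–mu, alpha–eta, beta–eta; total weight 2+2+3+8+8 = 23.

23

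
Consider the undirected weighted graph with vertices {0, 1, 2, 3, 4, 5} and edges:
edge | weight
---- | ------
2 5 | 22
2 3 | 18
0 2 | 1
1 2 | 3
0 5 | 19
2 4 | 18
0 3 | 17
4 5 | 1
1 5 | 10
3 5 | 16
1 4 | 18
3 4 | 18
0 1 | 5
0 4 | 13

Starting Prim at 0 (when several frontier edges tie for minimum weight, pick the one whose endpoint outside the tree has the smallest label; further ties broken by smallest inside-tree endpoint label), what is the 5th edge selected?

3-5

Grow the tree from 0 using Prim:
Step 1: cheapest edge leaving the tree is 0 2 (1); add 2.
Step 2: cheapest edge leaving the tree is 1 2 (3); add 1.
Step 3: cheapest edge leaving the tree is 1 5 (10); add 5.
Step 4: cheapest edge leaving the tree is 4 5 (1); add 4.
Step 5: cheapest edge leaving the tree is 3 5 (16); add 3.
The 5th edge added is 3 5.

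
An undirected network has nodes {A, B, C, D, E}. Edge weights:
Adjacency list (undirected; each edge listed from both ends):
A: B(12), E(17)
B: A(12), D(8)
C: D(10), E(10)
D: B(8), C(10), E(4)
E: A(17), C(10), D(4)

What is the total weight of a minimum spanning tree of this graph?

34

Prim, starting at E.
Step 1: frontier [D E 4, C E 10, A E 17] → take D E (4); add D.
Step 2: frontier [B D 8, C D 10, C E 10, A E 17] → take B D (8); add B.
Step 3: frontier [A B 12, C D 10, C E 10, A E 17] → take C D (10); add C.
Step 4: frontier [A B 12, A E 17] → take A B (12); add A.
MST edges: D E, B D, C D, A B; total weight 4+8+10+12 = 34.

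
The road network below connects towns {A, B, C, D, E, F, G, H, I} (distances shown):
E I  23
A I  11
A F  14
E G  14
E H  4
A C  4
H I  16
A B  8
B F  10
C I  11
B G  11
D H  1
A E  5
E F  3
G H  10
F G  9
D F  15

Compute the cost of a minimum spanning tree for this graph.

Sort edges by weight, then run Kruskal:
D H (1): add — endpoints in different components.
E F (3): add — endpoints in different components.
A C (4): add — endpoints in different components.
E H (4): add — endpoints in different components.
A E (5): add — endpoints in different components.
A B (8): add — endpoints in different components.
F G (9): add — endpoints in different components.
B F (10): skip — B and F already connected.
G H (10): skip — G and H already connected.
A I (11): add — endpoints in different components.
MST edges: D H, E F, A C, E H, A E, A B, F G, A I; total weight 1+3+4+4+5+8+9+11 = 45.

45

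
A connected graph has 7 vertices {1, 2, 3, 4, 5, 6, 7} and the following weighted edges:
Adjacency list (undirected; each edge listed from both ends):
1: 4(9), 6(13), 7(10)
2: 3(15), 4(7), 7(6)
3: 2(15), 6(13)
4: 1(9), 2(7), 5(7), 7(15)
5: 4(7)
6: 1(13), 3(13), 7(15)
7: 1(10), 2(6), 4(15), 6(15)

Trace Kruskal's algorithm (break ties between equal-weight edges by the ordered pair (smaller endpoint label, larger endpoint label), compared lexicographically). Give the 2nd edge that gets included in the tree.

Kruskal's algorithm — process edges by increasing weight (ties by edge label):
2—7 (6): add — endpoints in different components.
2—4 (7): add — endpoints in different components.
4—5 (7): add — endpoints in different components.
1—4 (9): add — endpoints in different components.
1—7 (10): skip — 1 and 7 already connected.
1—6 (13): add — endpoints in different components.
3—6 (13): add — endpoints in different components.
The 2nd edge added is 2—4.

2-4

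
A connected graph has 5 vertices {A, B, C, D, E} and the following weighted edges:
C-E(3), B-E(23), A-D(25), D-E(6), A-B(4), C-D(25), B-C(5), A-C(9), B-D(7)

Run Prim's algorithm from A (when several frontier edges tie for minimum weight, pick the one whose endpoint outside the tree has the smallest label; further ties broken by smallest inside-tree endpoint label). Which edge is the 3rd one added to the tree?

Grow the tree from A using Prim:
Step 1: frontier [A-B 4, A-C 9, A-D 25] → take A-B (4); add B.
Step 2: frontier [A-C 9, A-D 25, B-C 5, B-D 7, B-E 23] → take B-C (5); add C.
Step 3: frontier [A-D 25, B-D 7, B-E 23, C-E 3, C-D 25] → take C-E (3); add E.
Step 4: frontier [A-D 25, B-D 7, C-D 25, D-E 6] → take D-E (6); add D.
The 3rd edge added is C-E.

C-E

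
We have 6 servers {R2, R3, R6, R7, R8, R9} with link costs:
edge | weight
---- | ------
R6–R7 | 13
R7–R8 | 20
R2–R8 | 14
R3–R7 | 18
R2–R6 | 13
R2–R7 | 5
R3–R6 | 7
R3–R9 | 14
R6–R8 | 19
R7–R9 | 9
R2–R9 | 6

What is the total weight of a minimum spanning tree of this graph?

45

Kruskal: consider edges lightest-first.
R2–R7 (5): add. Components now {R6} {R8} {R2,R7} {R3} {R9}
R2–R9 (6): add. Components now {R6} {R8} {R2,R7,R9} {R3}
R3–R6 (7): add. Components now {R3,R6} {R8} {R2,R7,R9}
R7–R9 (9): skip — R7 and R9 already connected.
R2–R6 (13): add. Components now {R2,R3,R6,R7,R9} {R8}
R6–R7 (13): skip — R6 and R7 already connected.
R2–R8 (14): add. Components now {R2,R3,R6,R7,R8,R9}
MST edges: R2–R7, R2–R9, R3–R6, R2–R6, R2–R8; total weight 5+6+7+13+14 = 45.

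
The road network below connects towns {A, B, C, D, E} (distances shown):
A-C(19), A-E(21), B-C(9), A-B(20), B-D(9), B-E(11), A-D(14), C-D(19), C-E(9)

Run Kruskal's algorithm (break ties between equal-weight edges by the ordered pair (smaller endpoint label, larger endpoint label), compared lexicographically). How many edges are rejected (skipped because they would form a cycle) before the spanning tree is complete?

Kruskal: consider edges lightest-first.
B-C (9): add. Components now {A} {B,C} {D} {E}
B-D (9): add. Components now {A} {B,C,D} {E}
C-E (9): add. Components now {A} {B,C,D,E}
B-E (11): skip — B and E already connected.
A-D (14): add. Components now {A,B,C,D,E}
Edges rejected before the tree was complete: 1.

1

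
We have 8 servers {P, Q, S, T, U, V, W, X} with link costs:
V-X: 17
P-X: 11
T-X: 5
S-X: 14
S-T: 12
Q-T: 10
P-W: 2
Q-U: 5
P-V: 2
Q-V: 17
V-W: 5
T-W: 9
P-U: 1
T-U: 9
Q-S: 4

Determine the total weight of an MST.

28

Sort edges by weight, then run Kruskal:
P-U (1): add — endpoints in different components.
P-V (2): add — endpoints in different components.
P-W (2): add — endpoints in different components.
Q-S (4): add — endpoints in different components.
Q-U (5): add — endpoints in different components.
T-X (5): add — endpoints in different components.
V-W (5): skip — V and W already connected.
T-U (9): add — endpoints in different components.
MST edges: P-U, P-V, P-W, Q-S, Q-U, T-X, T-U; total weight 1+2+2+4+5+5+9 = 28.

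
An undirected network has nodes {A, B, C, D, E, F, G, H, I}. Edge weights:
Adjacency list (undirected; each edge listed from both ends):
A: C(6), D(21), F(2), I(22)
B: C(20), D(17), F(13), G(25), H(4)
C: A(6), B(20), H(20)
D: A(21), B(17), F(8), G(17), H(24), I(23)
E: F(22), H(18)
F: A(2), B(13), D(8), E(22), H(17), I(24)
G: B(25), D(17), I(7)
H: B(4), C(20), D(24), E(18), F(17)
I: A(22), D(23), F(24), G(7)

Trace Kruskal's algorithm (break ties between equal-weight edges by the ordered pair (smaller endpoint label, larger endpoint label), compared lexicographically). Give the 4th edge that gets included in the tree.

Sort edges by weight, then run Kruskal:
A-F (2): add — endpoints in different components.
B-H (4): add — endpoints in different components.
A-C (6): add — endpoints in different components.
G-I (7): add — endpoints in different components.
D-F (8): add — endpoints in different components.
B-F (13): add — endpoints in different components.
B-D (17): skip — B and D already connected.
D-G (17): add — endpoints in different components.
F-H (17): skip — F and H already connected.
E-H (18): add — endpoints in different components.
The 4th edge added is G-I.

G-I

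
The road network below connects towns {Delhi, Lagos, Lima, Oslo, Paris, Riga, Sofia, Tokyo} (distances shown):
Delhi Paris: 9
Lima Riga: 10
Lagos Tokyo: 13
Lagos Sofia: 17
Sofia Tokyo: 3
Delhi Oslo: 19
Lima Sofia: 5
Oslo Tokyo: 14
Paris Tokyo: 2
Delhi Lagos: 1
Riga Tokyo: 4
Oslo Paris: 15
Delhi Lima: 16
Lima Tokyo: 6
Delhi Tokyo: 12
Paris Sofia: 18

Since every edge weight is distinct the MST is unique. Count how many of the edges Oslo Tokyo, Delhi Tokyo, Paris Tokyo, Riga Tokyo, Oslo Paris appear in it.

3

Kruskal's algorithm — process edges by increasing weight (ties by edge label):
Delhi Lagos (1): add — endpoints in different components.
Paris Tokyo (2): add — endpoints in different components.
Sofia Tokyo (3): add — endpoints in different components.
Riga Tokyo (4): add — endpoints in different components.
Lima Sofia (5): add — endpoints in different components.
Lima Tokyo (6): skip — Tokyo and Lima already connected.
Delhi Paris (9): add — endpoints in different components.
Lima Riga (10): skip — Lima and Riga already connected.
Delhi Tokyo (12): skip — Tokyo and Delhi already connected.
Lagos Tokyo (13): skip — Tokyo and Lagos already connected.
Oslo Tokyo (14): add — endpoints in different components.
MST edge set: {Delhi Lagos, Paris Tokyo, Sofia Tokyo, Riga Tokyo, Lima Sofia, Delhi Paris, Oslo Tokyo}.
Of the listed edges, {Oslo Tokyo, Paris Tokyo, Riga Tokyo} are in the MST → 3.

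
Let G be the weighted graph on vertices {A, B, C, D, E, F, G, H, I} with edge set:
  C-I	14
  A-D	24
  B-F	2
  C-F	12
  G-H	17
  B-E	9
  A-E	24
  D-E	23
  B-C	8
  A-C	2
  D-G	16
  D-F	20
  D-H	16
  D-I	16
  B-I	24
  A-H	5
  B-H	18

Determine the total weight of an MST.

72

Prim's algorithm from D:
Step 1: cheapest edge leaving the tree is D-G (16); add G.
Step 2: cheapest edge leaving the tree is D-H (16); add H.
Step 3: cheapest edge leaving the tree is A-H (5); add A.
Step 4: cheapest edge leaving the tree is A-C (2); add C.
Step 5: cheapest edge leaving the tree is B-C (8); add B.
Step 6: cheapest edge leaving the tree is B-F (2); add F.
Step 7: cheapest edge leaving the tree is B-E (9); add E.
Step 8: cheapest edge leaving the tree is C-I (14); add I.
MST edges: D-G, D-H, A-H, A-C, B-C, B-F, B-E, C-I; total weight 16+16+5+2+8+2+9+14 = 72.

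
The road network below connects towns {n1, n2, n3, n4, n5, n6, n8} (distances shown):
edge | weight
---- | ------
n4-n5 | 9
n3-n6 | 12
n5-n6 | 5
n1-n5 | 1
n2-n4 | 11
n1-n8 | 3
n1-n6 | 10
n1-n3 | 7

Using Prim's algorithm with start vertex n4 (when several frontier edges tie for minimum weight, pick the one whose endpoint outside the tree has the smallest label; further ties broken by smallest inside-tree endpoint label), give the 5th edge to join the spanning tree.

Prim's algorithm from n4:
Step 1: cheapest edge leaving the tree is n4-n5 (9); add n5.
Step 2: cheapest edge leaving the tree is n1-n5 (1); add n1.
Step 3: cheapest edge leaving the tree is n1-n8 (3); add n8.
Step 4: cheapest edge leaving the tree is n5-n6 (5); add n6.
Step 5: cheapest edge leaving the tree is n1-n3 (7); add n3.
Step 6: cheapest edge leaving the tree is n2-n4 (11); add n2.
The 5th edge added is n1-n3.

n1-n3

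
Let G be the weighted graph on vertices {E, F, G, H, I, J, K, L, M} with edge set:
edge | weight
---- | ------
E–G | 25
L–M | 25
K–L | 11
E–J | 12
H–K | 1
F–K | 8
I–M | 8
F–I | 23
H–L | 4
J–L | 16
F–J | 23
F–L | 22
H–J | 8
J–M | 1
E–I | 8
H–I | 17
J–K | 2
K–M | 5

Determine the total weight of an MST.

Sort edges by weight, then run Kruskal:
H–K (1): add — endpoints in different components.
J–M (1): add — endpoints in different components.
J–K (2): add — endpoints in different components.
H–L (4): add — endpoints in different components.
K–M (5): skip — K and M already connected.
E–I (8): add — endpoints in different components.
F–K (8): add — endpoints in different components.
H–J (8): skip — H and J already connected.
I–M (8): add — endpoints in different components.
K–L (11): skip — K and L already connected.
E–J (12): skip — E and J already connected.
J–L (16): skip — J and L already connected.
H–I (17): skip — H and I already connected.
F–L (22): skip — F and L already connected.
F–I (23): skip — F and I already connected.
F–J (23): skip — F and J already connected.
E–G (25): add — endpoints in different components.
MST edges: H–K, J–M, J–K, H–L, E–I, F–K, I–M, E–G; total weight 1+1+2+4+8+8+8+25 = 57.

57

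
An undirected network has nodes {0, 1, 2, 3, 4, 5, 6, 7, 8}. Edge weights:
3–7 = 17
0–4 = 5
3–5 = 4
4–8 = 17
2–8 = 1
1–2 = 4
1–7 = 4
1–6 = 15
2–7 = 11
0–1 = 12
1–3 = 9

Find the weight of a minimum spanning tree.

54

Prim's algorithm from 2:
Step 1: frontier [2–8 1, 1–2 4, 2–7 11] → take 2–8 (1); add 8.
Step 2: frontier [1–2 4, 2–7 11, 4–8 17] → take 1–2 (4); add 1.
Step 3: frontier [1–7 4, 1–3 9, 0–1 12, 1–6 15, 2–7 11, 4–8 17] → take 1–7 (4); add 7.
Step 4: frontier [1–3 9, 0–1 12, 1–6 15, 3–7 17, 4–8 17] → take 1–3 (9); add 3.
Step 5: frontier [0–1 12, 1–6 15, 3–5 4, 4–8 17] → take 3–5 (4); add 5.
Step 6: frontier [0–1 12, 1–6 15, 4–8 17] → take 0–1 (12); add 0.
Step 7: frontier [0–4 5, 1–6 15, 4–8 17] → take 0–4 (5); add 4.
Step 8: frontier [1–6 15] → take 1–6 (15); add 6.
MST edges: 2–8, 1–2, 1–7, 1–3, 3–5, 0–1, 0–4, 1–6; total weight 1+4+4+9+4+12+5+15 = 54.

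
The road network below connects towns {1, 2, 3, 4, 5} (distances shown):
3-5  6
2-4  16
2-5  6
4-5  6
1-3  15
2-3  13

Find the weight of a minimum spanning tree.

33

Sort edges by weight, then run Kruskal:
2-5 (6): add. Components now {1} {2,5} {3} {4}
3-5 (6): add. Components now {1} {2,3,5} {4}
4-5 (6): add. Components now {1} {2,3,4,5}
2-3 (13): skip — 2 and 3 already connected.
1-3 (15): add. Components now {1,2,3,4,5}
MST edges: 2-5, 3-5, 4-5, 1-3; total weight 6+6+6+15 = 33.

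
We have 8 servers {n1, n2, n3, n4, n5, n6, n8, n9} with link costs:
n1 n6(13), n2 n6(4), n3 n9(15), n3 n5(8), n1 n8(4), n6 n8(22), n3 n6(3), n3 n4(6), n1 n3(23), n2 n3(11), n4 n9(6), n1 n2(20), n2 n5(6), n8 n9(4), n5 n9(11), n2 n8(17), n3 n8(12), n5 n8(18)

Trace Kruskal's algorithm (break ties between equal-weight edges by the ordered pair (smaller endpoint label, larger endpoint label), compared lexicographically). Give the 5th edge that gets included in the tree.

n2-n5

Sort edges by weight, then run Kruskal:
n3 n6 (3): add — endpoints in different components.
n1 n8 (4): add — endpoints in different components.
n2 n6 (4): add — endpoints in different components.
n8 n9 (4): add — endpoints in different components.
n2 n5 (6): add — endpoints in different components.
n3 n4 (6): add — endpoints in different components.
n4 n9 (6): add — endpoints in different components.
The 5th edge added is n2 n5.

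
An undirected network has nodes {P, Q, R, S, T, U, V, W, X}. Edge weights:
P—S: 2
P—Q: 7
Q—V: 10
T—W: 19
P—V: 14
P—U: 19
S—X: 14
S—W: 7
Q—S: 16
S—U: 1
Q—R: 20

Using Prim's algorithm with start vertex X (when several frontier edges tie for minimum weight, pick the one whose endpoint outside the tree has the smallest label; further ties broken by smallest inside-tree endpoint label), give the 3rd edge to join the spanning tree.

Prim, starting at X.
Step 1: frontier [S—X 14] → take S—X (14); add S.
Step 2: frontier [S—U 1, P—S 2, S—W 7, Q—S 16] → take S—U (1); add U.
Step 3: frontier [P—S 2, S—W 7, Q—S 16, P—U 19] → take P—S (2); add P.
Step 4: frontier [P—Q 7, P—V 14, S—W 7, Q—S 16] → take P—Q (7); add Q.
Step 5: frontier [P—V 14, Q—V 10, Q—R 20, S—W 7] → take S—W (7); add W.
Step 6: frontier [P—V 14, Q—V 10, Q—R 20, T—W 19] → take Q—V (10); add V.
Step 7: frontier [Q—R 20, T—W 19] → take T—W (19); add T.
Step 8: frontier [Q—R 20] → take Q—R (20); add R.
The 3rd edge added is P—S.

P-S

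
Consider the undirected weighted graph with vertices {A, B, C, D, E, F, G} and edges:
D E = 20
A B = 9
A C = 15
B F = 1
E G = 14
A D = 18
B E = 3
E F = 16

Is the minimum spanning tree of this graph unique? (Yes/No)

Kruskal: consider edges lightest-first.
B F (1): add. Components now {A} {B,F} {C} {D} {E} {G}
B E (3): add. Components now {A} {B,E,F} {C} {D} {G}
A B (9): add. Components now {A,B,E,F} {C} {D} {G}
E G (14): add. Components now {A,B,E,F,G} {C} {D}
A C (15): add. Components now {A,B,C,E,F,G} {D}
E F (16): skip — E and F already connected.
A D (18): add. Components now {A,B,C,D,E,F,G}
Every non-tree edge has weight strictly greater than the heaviest edge on the tree path between its endpoints, so the MST is unique.

Yes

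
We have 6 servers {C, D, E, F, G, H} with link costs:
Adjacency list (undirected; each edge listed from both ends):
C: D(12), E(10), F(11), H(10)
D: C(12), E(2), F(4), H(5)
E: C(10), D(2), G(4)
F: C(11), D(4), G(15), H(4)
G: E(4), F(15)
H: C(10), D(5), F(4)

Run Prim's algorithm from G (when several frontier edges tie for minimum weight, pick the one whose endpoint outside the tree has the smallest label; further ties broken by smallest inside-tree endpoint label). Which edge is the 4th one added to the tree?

Grow the tree from G using Prim:
Step 1: frontier [E-G 4, F-G 15] → take E-G (4); add E.
Step 2: frontier [D-E 2, C-E 10, F-G 15] → take D-E (2); add D.
Step 3: frontier [D-F 4, D-H 5, C-D 12, C-E 10, F-G 15] → take D-F (4); add F.
Step 4: frontier [D-H 5, C-D 12, C-E 10, F-H 4, C-F 11] → take F-H (4); add H.
Step 5: frontier [C-D 12, C-E 10, C-F 11, C-H 10] → take C-E (10); add C.
The 4th edge added is F-H.

F-H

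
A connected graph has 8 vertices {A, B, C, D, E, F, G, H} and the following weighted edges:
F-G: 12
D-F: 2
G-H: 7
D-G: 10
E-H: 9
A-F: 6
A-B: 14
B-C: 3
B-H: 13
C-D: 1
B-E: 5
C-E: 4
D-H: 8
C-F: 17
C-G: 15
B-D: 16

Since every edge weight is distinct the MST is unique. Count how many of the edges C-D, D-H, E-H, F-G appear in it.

2

Sort edges by weight, then run Kruskal:
C-D (1): add — endpoints in different components.
D-F (2): add — endpoints in different components.
B-C (3): add — endpoints in different components.
C-E (4): add — endpoints in different components.
B-E (5): skip — B and E already connected.
A-F (6): add — endpoints in different components.
G-H (7): add — endpoints in different components.
D-H (8): add — endpoints in different components.
MST edge set: {C-D, D-F, B-C, C-E, A-F, G-H, D-H}.
Of the listed edges, {C-D, D-H} are in the MST → 2.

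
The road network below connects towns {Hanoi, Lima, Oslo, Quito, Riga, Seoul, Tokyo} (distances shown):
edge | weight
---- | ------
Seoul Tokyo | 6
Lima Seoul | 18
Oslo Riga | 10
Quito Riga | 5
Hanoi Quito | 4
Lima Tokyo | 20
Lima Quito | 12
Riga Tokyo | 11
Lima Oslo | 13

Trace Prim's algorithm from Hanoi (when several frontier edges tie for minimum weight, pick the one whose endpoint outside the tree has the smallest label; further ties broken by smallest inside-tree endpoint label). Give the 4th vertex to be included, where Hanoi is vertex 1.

Prim, starting at Hanoi.
Step 1: frontier [Hanoi Quito 4] → take Hanoi Quito (4); add Quito.
Step 2: frontier [Quito Riga 5, Lima Quito 12] → take Quito Riga (5); add Riga.
Step 3: frontier [Lima Quito 12, Oslo Riga 10, Riga Tokyo 11] → take Oslo Riga (10); add Oslo.
Step 4: frontier [Lima Oslo 13, Lima Quito 12, Riga Tokyo 11] → take Riga Tokyo (11); add Tokyo.
Step 5: frontier [Lima Oslo 13, Lima Quito 12, Seoul Tokyo 6, Lima Tokyo 20] → take Seoul Tokyo (6); add Seoul.
Step 6: frontier [Lima Oslo 13, Lima Quito 12, Lima Seoul 18, Lima Tokyo 20] → take Lima Quito (12); add Lima.
Vertex order: Hanoi, Quito, Riga, Oslo, Tokyo, Seoul, Lima. The 4th vertex is Oslo.

Oslo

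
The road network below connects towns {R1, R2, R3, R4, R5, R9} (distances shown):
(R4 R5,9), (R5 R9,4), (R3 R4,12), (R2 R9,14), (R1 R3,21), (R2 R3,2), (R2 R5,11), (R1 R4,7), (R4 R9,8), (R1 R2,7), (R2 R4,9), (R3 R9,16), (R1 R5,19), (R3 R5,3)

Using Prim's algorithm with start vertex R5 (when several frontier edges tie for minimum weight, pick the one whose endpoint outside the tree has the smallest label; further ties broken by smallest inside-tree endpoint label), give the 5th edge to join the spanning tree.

Prim, starting at R5.
Step 1: cheapest edge leaving the tree is R3 R5 (3); add R3.
Step 2: cheapest edge leaving the tree is R2 R3 (2); add R2.
Step 3: cheapest edge leaving the tree is R5 R9 (4); add R9.
Step 4: cheapest edge leaving the tree is R1 R2 (7); add R1.
Step 5: cheapest edge leaving the tree is R1 R4 (7); add R4.
The 5th edge added is R1 R4.

R1-R4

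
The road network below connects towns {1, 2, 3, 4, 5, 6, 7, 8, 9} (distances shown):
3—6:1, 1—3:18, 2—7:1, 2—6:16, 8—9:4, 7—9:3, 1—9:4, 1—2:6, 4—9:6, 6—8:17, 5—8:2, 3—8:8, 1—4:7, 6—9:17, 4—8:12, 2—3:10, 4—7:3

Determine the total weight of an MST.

Prim, starting at 7.
Step 1: cheapest edge leaving the tree is 2—7 (1); add 2.
Step 2: cheapest edge leaving the tree is 4—7 (3); add 4.
Step 3: cheapest edge leaving the tree is 7—9 (3); add 9.
Step 4: cheapest edge leaving the tree is 1—9 (4); add 1.
Step 5: cheapest edge leaving the tree is 8—9 (4); add 8.
Step 6: cheapest edge leaving the tree is 5—8 (2); add 5.
Step 7: cheapest edge leaving the tree is 3—8 (8); add 3.
Step 8: cheapest edge leaving the tree is 3—6 (1); add 6.
MST edges: 2—7, 4—7, 7—9, 1—9, 8—9, 5—8, 3—8, 3—6; total weight 1+3+3+4+4+2+8+1 = 26.

26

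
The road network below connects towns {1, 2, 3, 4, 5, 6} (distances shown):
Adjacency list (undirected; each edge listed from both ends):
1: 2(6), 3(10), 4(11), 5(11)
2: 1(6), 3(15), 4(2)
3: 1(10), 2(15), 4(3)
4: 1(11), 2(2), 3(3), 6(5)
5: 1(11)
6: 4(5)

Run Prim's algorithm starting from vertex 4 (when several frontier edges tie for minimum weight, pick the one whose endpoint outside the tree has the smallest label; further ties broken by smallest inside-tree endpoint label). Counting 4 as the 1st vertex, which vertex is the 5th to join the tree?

Prim, starting at 4.
Step 1: cheapest edge leaving the tree is 2—4 (2); add 2.
Step 2: cheapest edge leaving the tree is 3—4 (3); add 3.
Step 3: cheapest edge leaving the tree is 4—6 (5); add 6.
Step 4: cheapest edge leaving the tree is 1—2 (6); add 1.
Step 5: cheapest edge leaving the tree is 1—5 (11); add 5.
Vertex order: 4, 2, 3, 6, 1, 5. The 5th vertex is 1.

1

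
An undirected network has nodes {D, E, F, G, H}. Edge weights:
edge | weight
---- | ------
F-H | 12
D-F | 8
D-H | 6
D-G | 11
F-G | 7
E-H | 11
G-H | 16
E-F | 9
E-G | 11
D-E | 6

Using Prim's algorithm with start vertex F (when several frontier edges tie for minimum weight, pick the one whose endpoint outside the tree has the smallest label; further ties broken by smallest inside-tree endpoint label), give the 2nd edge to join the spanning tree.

D-F

Prim, starting at F.
Step 1: frontier [F-G 7, D-F 8, E-F 9, F-H 12] → take F-G (7); add G.
Step 2: frontier [D-F 8, E-F 9, F-H 12, D-G 11, E-G 11, G-H 16] → take D-F (8); add D.
Step 3: frontier [D-E 6, D-H 6, E-F 9, F-H 12, E-G 11, G-H 16] → take D-E (6); add E.
Step 4: frontier [D-H 6, E-H 11, F-H 12, G-H 16] → take D-H (6); add H.
The 2nd edge added is D-F.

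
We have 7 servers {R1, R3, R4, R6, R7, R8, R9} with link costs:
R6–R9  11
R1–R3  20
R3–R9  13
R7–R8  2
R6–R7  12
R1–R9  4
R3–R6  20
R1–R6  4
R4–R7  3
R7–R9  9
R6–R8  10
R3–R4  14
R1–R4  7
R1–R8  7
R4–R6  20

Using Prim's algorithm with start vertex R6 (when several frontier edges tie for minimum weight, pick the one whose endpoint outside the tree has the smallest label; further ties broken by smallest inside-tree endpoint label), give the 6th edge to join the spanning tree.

Grow the tree from R6 using Prim:
Step 1: cheapest edge leaving the tree is R1–R6 (4); add R1.
Step 2: cheapest edge leaving the tree is R1–R9 (4); add R9.
Step 3: cheapest edge leaving the tree is R1–R4 (7); add R4.
Step 4: cheapest edge leaving the tree is R4–R7 (3); add R7.
Step 5: cheapest edge leaving the tree is R7–R8 (2); add R8.
Step 6: cheapest edge leaving the tree is R3–R9 (13); add R3.
The 6th edge added is R3–R9.

R3-R9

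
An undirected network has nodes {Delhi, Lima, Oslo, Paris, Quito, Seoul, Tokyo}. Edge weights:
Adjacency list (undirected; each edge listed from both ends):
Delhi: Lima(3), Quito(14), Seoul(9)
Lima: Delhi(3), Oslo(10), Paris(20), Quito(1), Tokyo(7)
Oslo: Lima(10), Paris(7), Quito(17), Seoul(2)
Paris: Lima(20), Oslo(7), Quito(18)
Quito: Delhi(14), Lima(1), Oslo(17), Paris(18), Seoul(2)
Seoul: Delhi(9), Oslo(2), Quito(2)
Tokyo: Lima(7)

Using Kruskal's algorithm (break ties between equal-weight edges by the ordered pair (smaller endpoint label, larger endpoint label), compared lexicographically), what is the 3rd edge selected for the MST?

Kruskal's algorithm — process edges by increasing weight (ties by edge label):
Lima Quito (1): add — endpoints in different components.
Oslo Seoul (2): add — endpoints in different components.
Quito Seoul (2): add — endpoints in different components.
Delhi Lima (3): add — endpoints in different components.
Lima Tokyo (7): add — endpoints in different components.
Oslo Paris (7): add — endpoints in different components.
The 3rd edge added is Quito Seoul.

Quito-Seoul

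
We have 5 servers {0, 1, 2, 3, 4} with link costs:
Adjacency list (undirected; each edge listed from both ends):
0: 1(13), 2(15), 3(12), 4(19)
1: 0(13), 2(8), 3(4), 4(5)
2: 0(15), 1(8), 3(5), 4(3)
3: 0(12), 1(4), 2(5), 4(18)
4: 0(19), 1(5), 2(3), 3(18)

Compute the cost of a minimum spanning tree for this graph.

Grow the tree from 0 using Prim:
Step 1: cheapest edge leaving the tree is 0–3 (12); add 3.
Step 2: cheapest edge leaving the tree is 1–3 (4); add 1.
Step 3: cheapest edge leaving the tree is 2–3 (5); add 2.
Step 4: cheapest edge leaving the tree is 2–4 (3); add 4.
MST edges: 0–3, 1–3, 2–3, 2–4; total weight 12+4+5+3 = 24.

24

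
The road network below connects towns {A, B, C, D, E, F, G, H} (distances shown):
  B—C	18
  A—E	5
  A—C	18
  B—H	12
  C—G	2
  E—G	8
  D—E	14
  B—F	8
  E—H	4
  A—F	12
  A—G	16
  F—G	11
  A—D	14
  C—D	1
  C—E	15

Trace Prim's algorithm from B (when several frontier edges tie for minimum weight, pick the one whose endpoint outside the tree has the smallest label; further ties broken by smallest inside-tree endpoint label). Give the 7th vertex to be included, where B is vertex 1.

H

Prim's algorithm from B:
Step 1: cheapest edge leaving the tree is B—F (8); add F.
Step 2: cheapest edge leaving the tree is F—G (11); add G.
Step 3: cheapest edge leaving the tree is C—G (2); add C.
Step 4: cheapest edge leaving the tree is C—D (1); add D.
Step 5: cheapest edge leaving the tree is E—G (8); add E.
Step 6: cheapest edge leaving the tree is E—H (4); add H.
Step 7: cheapest edge leaving the tree is A—E (5); add A.
Vertex order: B, F, G, C, D, E, H, A. The 7th vertex is H.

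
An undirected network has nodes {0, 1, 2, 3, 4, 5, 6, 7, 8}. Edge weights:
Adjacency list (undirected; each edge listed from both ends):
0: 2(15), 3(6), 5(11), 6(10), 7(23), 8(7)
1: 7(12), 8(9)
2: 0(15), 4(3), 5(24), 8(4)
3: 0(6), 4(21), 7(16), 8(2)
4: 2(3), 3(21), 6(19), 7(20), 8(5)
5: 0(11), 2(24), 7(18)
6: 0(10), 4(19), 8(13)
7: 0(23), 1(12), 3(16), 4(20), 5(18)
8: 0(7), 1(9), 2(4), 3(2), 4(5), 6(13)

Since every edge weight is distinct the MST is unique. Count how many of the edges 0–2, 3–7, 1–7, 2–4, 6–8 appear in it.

Sort edges by weight, then run Kruskal:
3–8 (2): add — endpoints in different components.
2–4 (3): add — endpoints in different components.
2–8 (4): add — endpoints in different components.
4–8 (5): skip — 4 and 8 already connected.
0–3 (6): add — endpoints in different components.
0–8 (7): skip — 0 and 8 already connected.
1–8 (9): add — endpoints in different components.
0–6 (10): add — endpoints in different components.
0–5 (11): add — endpoints in different components.
1–7 (12): add — endpoints in different components.
MST edge set: {3–8, 2–4, 2–8, 0–3, 1–8, 0–6, 0–5, 1–7}.
Of the listed edges, {1–7, 2–4} are in the MST → 2.

2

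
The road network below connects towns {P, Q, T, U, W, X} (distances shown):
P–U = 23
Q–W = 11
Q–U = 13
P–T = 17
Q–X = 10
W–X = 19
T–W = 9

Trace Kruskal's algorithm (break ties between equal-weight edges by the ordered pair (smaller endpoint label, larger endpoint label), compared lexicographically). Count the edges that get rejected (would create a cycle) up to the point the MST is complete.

0

Kruskal's algorithm — process edges by increasing weight (ties by edge label):
T–W (9): add — endpoints in different components.
Q–X (10): add — endpoints in different components.
Q–W (11): add — endpoints in different components.
Q–U (13): add — endpoints in different components.
P–T (17): add — endpoints in different components.
Edges rejected before the tree was complete: 0.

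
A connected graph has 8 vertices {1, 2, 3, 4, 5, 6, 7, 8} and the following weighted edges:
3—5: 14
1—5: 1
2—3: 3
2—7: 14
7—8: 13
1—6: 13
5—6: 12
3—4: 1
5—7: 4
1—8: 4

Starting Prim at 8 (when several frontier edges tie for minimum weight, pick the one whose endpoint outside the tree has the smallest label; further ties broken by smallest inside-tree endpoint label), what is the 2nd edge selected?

Grow the tree from 8 using Prim:
Step 1: cheapest edge leaving the tree is 1—8 (4); add 1.
Step 2: cheapest edge leaving the tree is 1—5 (1); add 5.
Step 3: cheapest edge leaving the tree is 5—7 (4); add 7.
Step 4: cheapest edge leaving the tree is 5—6 (12); add 6.
Step 5: cheapest edge leaving the tree is 2—7 (14); add 2.
Step 6: cheapest edge leaving the tree is 2—3 (3); add 3.
Step 7: cheapest edge leaving the tree is 3—4 (1); add 4.
The 2nd edge added is 1—5.

1-5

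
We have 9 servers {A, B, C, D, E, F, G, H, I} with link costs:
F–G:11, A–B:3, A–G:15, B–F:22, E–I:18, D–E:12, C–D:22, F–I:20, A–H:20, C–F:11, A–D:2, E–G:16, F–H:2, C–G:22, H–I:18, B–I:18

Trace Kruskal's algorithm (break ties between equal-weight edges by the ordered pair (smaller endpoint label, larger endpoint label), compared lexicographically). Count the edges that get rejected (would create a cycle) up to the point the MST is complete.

1

Kruskal: consider edges lightest-first.
A–D (2): add — endpoints in different components.
F–H (2): add — endpoints in different components.
A–B (3): add — endpoints in different components.
C–F (11): add — endpoints in different components.
F–G (11): add — endpoints in different components.
D–E (12): add — endpoints in different components.
A–G (15): add — endpoints in different components.
E–G (16): skip — E and G already connected.
B–I (18): add — endpoints in different components.
Edges rejected before the tree was complete: 1.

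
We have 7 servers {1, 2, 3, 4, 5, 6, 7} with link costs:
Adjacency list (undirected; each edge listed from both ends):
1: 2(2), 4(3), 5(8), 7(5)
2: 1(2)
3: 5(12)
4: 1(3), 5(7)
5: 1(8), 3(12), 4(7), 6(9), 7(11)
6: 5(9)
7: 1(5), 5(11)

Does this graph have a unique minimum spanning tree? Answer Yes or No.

Kruskal: consider edges lightest-first.
1–2 (2): add. Components now {1,2} {3} {4} {5} {6} {7}
1–4 (3): add. Components now {1,2,4} {3} {5} {6} {7}
1–7 (5): add. Components now {1,2,4,7} {3} {5} {6}
4–5 (7): add. Components now {1,2,4,5,7} {3} {6}
1–5 (8): skip — 1 and 5 already connected.
5–6 (9): add. Components now {1,2,4,5,6,7} {3}
5–7 (11): skip — 5 and 7 already connected.
3–5 (12): add. Components now {1,2,3,4,5,6,7}
Every non-tree edge has weight strictly greater than the heaviest edge on the tree path between its endpoints, so the MST is unique.

Yes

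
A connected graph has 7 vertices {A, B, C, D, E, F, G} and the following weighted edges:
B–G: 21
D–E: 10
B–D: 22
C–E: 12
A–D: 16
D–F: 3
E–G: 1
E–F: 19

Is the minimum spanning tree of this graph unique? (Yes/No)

Yes

Kruskal: consider edges lightest-first.
E–G (1): add — endpoints in different components.
D–F (3): add — endpoints in different components.
D–E (10): add — endpoints in different components.
C–E (12): add — endpoints in different components.
A–D (16): add — endpoints in different components.
E–F (19): skip — E and F already connected.
B–G (21): add — endpoints in different components.
Every non-tree edge has weight strictly greater than the heaviest edge on the tree path between its endpoints, so the MST is unique.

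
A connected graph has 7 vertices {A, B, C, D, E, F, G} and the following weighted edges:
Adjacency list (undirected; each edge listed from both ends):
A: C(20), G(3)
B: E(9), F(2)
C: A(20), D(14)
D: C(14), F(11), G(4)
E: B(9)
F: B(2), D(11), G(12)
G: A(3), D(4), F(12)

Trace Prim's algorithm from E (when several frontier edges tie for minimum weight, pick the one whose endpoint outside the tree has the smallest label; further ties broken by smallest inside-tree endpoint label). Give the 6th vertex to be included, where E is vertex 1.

Prim's algorithm from E:
Step 1: frontier [B-E 9] → take B-E (9); add B.
Step 2: frontier [B-F 2] → take B-F (2); add F.
Step 3: frontier [D-F 11, F-G 12] → take D-F (11); add D.
Step 4: frontier [D-G 4, C-D 14, F-G 12] → take D-G (4); add G.
Step 5: frontier [C-D 14, A-G 3] → take A-G (3); add A.
Step 6: frontier [A-C 20, C-D 14] → take C-D (14); add C.
Vertex order: E, B, F, D, G, A, C. The 6th vertex is A.

A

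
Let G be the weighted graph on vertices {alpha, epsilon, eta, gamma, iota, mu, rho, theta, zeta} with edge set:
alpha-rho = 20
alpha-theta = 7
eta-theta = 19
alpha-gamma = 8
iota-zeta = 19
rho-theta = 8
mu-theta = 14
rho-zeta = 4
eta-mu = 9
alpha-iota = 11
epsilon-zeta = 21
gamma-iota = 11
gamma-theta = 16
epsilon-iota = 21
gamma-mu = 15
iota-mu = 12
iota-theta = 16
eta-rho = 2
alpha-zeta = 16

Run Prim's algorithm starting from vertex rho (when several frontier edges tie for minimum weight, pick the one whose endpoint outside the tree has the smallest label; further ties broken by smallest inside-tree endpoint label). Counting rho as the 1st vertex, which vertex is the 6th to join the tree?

gamma

Prim, starting at rho.
Step 1: cheapest edge leaving the tree is eta-rho (2); add eta.
Step 2: cheapest edge leaving the tree is rho-zeta (4); add zeta.
Step 3: cheapest edge leaving the tree is rho-theta (8); add theta.
Step 4: cheapest edge leaving the tree is alpha-theta (7); add alpha.
Step 5: cheapest edge leaving the tree is alpha-gamma (8); add gamma.
Step 6: cheapest edge leaving the tree is eta-mu (9); add mu.
Step 7: cheapest edge leaving the tree is alpha-iota (11); add iota.
Step 8: cheapest edge leaving the tree is epsilon-iota (21); add epsilon.
Vertex order: rho, eta, zeta, theta, alpha, gamma, mu, iota, epsilon. The 6th vertex is gamma.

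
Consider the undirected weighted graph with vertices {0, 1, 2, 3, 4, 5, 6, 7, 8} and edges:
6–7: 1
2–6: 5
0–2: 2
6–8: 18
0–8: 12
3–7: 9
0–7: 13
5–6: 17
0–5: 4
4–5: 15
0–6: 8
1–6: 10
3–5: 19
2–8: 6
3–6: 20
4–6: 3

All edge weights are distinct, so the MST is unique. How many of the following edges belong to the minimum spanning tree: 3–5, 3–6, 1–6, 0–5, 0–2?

3

Kruskal: consider edges lightest-first.
6–7 (1): add — endpoints in different components.
0–2 (2): add — endpoints in different components.
4–6 (3): add — endpoints in different components.
0–5 (4): add — endpoints in different components.
2–6 (5): add — endpoints in different components.
2–8 (6): add — endpoints in different components.
0–6 (8): skip — 0 and 6 already connected.
3–7 (9): add — endpoints in different components.
1–6 (10): add — endpoints in different components.
MST edge set: {6–7, 0–2, 4–6, 0–5, 2–6, 2–8, 3–7, 1–6}.
Of the listed edges, {1–6, 0–5, 0–2} are in the MST → 3.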